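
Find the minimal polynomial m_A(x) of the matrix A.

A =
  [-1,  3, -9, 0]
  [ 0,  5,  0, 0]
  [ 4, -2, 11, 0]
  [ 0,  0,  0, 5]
x^2 - 10*x + 25

The characteristic polynomial is χ_A(x) = (x - 5)^4, so the eigenvalues are known. The minimal polynomial is
  m_A(x) = Π_λ (x − λ)^{k_λ}
where k_λ is the size of the *largest* Jordan block for λ (equivalently, the smallest k with (A − λI)^k v = 0 for every generalised eigenvector v of λ).

  λ = 5: largest Jordan block has size 2, contributing (x − 5)^2

So m_A(x) = (x - 5)^2 = x^2 - 10*x + 25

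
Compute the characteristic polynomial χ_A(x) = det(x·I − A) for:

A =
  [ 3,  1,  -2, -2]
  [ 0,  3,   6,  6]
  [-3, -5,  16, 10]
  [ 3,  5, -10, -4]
x^4 - 18*x^3 + 117*x^2 - 324*x + 324

Expanding det(x·I − A) (e.g. by cofactor expansion or by noting that A is similar to its Jordan form J, which has the same characteristic polynomial as A) gives
  χ_A(x) = x^4 - 18*x^3 + 117*x^2 - 324*x + 324
which factors as (x - 6)^2*(x - 3)^2. The eigenvalues (with algebraic multiplicities) are λ = 3 with multiplicity 2, λ = 6 with multiplicity 2.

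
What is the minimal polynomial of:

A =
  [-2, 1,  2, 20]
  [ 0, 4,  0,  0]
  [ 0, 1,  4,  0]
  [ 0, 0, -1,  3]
x^4 - 9*x^3 + 18*x^2 + 32*x - 96

The characteristic polynomial is χ_A(x) = (x - 4)^2*(x - 3)*(x + 2), so the eigenvalues are known. The minimal polynomial is
  m_A(x) = Π_λ (x − λ)^{k_λ}
where k_λ is the size of the *largest* Jordan block for λ (equivalently, the smallest k with (A − λI)^k v = 0 for every generalised eigenvector v of λ).

  λ = -2: largest Jordan block has size 1, contributing (x + 2)
  λ = 3: largest Jordan block has size 1, contributing (x − 3)
  λ = 4: largest Jordan block has size 2, contributing (x − 4)^2

So m_A(x) = (x - 4)^2*(x - 3)*(x + 2) = x^4 - 9*x^3 + 18*x^2 + 32*x - 96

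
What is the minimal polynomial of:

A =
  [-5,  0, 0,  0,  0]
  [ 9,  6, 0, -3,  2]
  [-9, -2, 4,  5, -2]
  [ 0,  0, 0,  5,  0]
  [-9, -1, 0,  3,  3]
x^3 - 4*x^2 - 25*x + 100

The characteristic polynomial is χ_A(x) = (x - 5)^2*(x - 4)^2*(x + 5), so the eigenvalues are known. The minimal polynomial is
  m_A(x) = Π_λ (x − λ)^{k_λ}
where k_λ is the size of the *largest* Jordan block for λ (equivalently, the smallest k with (A − λI)^k v = 0 for every generalised eigenvector v of λ).

  λ = -5: largest Jordan block has size 1, contributing (x + 5)
  λ = 4: largest Jordan block has size 1, contributing (x − 4)
  λ = 5: largest Jordan block has size 1, contributing (x − 5)

So m_A(x) = (x - 5)*(x - 4)*(x + 5) = x^3 - 4*x^2 - 25*x + 100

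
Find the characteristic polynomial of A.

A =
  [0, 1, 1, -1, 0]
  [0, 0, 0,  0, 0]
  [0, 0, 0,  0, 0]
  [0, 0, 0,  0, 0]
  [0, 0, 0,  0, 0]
x^5

Expanding det(x·I − A) (e.g. by cofactor expansion or by noting that A is similar to its Jordan form J, which has the same characteristic polynomial as A) gives
  χ_A(x) = x^5
which factors as x^5. The eigenvalues (with algebraic multiplicities) are λ = 0 with multiplicity 5.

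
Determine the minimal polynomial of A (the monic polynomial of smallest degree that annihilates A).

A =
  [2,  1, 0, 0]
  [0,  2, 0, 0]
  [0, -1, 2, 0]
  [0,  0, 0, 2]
x^2 - 4*x + 4

The characteristic polynomial is χ_A(x) = (x - 2)^4, so the eigenvalues are known. The minimal polynomial is
  m_A(x) = Π_λ (x − λ)^{k_λ}
where k_λ is the size of the *largest* Jordan block for λ (equivalently, the smallest k with (A − λI)^k v = 0 for every generalised eigenvector v of λ).

  λ = 2: largest Jordan block has size 2, contributing (x − 2)^2

So m_A(x) = (x - 2)^2 = x^2 - 4*x + 4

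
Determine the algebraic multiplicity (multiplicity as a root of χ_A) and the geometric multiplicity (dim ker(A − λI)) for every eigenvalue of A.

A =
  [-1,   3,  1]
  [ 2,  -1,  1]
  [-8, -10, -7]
λ = -3: alg = 3, geom = 1

Step 1 — factor the characteristic polynomial to read off the algebraic multiplicities:
  χ_A(x) = (x + 3)^3

Step 2 — compute geometric multiplicities via the rank-nullity identity g(λ) = n − rank(A − λI):
  rank(A − (-3)·I) = 2, so dim ker(A − (-3)·I) = n − 2 = 1

Summary:
  λ = -3: algebraic multiplicity = 3, geometric multiplicity = 1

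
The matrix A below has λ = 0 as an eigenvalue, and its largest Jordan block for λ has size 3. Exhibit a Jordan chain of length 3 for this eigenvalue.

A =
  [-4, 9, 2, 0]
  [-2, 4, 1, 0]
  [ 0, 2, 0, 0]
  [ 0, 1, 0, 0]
A Jordan chain for λ = 0 of length 3:
v_1 = (-2, 0, -4, -2)ᵀ
v_2 = (-4, -2, 0, 0)ᵀ
v_3 = (1, 0, 0, 0)ᵀ

Let N = A − (0)·I. We want v_3 with N^3 v_3 = 0 but N^2 v_3 ≠ 0; then v_{j-1} := N · v_j for j = 3, …, 2.

Pick v_3 = (1, 0, 0, 0)ᵀ.
Then v_2 = N · v_3 = (-4, -2, 0, 0)ᵀ.
Then v_1 = N · v_2 = (-2, 0, -4, -2)ᵀ.

Sanity check: (A − (0)·I) v_1 = (0, 0, 0, 0)ᵀ = 0. ✓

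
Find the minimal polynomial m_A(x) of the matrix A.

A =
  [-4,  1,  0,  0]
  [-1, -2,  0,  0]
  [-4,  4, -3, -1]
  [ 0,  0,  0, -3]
x^2 + 6*x + 9

The characteristic polynomial is χ_A(x) = (x + 3)^4, so the eigenvalues are known. The minimal polynomial is
  m_A(x) = Π_λ (x − λ)^{k_λ}
where k_λ is the size of the *largest* Jordan block for λ (equivalently, the smallest k with (A − λI)^k v = 0 for every generalised eigenvector v of λ).

  λ = -3: largest Jordan block has size 2, contributing (x + 3)^2

So m_A(x) = (x + 3)^2 = x^2 + 6*x + 9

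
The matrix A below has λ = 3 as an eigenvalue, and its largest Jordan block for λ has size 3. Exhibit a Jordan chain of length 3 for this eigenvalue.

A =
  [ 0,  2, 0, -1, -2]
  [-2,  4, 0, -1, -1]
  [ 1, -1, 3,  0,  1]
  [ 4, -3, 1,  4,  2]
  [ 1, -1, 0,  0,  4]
A Jordan chain for λ = 3 of length 3:
v_1 = (-1, -1, 0, 1, 0)ᵀ
v_2 = (-3, -2, 1, 4, 1)ᵀ
v_3 = (1, 0, 0, 0, 0)ᵀ

Let N = A − (3)·I. We want v_3 with N^3 v_3 = 0 but N^2 v_3 ≠ 0; then v_{j-1} := N · v_j for j = 3, …, 2.

Pick v_3 = (1, 0, 0, 0, 0)ᵀ.
Then v_2 = N · v_3 = (-3, -2, 1, 4, 1)ᵀ.
Then v_1 = N · v_2 = (-1, -1, 0, 1, 0)ᵀ.

Sanity check: (A − (3)·I) v_1 = (0, 0, 0, 0, 0)ᵀ = 0. ✓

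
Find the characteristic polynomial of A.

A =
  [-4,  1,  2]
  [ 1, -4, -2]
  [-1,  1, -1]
x^3 + 9*x^2 + 27*x + 27

Expanding det(x·I − A) (e.g. by cofactor expansion or by noting that A is similar to its Jordan form J, which has the same characteristic polynomial as A) gives
  χ_A(x) = x^3 + 9*x^2 + 27*x + 27
which factors as (x + 3)^3. The eigenvalues (with algebraic multiplicities) are λ = -3 with multiplicity 3.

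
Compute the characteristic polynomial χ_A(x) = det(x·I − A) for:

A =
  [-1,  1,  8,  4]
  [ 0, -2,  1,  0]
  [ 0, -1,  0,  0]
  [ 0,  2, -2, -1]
x^4 + 4*x^3 + 6*x^2 + 4*x + 1

Expanding det(x·I − A) (e.g. by cofactor expansion or by noting that A is similar to its Jordan form J, which has the same characteristic polynomial as A) gives
  χ_A(x) = x^4 + 4*x^3 + 6*x^2 + 4*x + 1
which factors as (x + 1)^4. The eigenvalues (with algebraic multiplicities) are λ = -1 with multiplicity 4.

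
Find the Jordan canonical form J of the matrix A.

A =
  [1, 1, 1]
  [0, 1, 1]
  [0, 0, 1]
J_3(1)

The characteristic polynomial is
  det(x·I − A) = x^3 - 3*x^2 + 3*x - 1 = (x - 1)^3

Eigenvalues and multiplicities (the geometric multiplicity of λ is n − rank(A − λI), which equals the number of Jordan blocks for λ):
  λ = 1: algebraic multiplicity = 3, geometric multiplicity = 1

Determining the block sizes for each eigenvalue:
  λ = 1: one block (gm = 1), so the single block has size am = 3 → block sizes [3]

Assembling the blocks gives a Jordan form
J =
  [1, 1, 0]
  [0, 1, 1]
  [0, 0, 1]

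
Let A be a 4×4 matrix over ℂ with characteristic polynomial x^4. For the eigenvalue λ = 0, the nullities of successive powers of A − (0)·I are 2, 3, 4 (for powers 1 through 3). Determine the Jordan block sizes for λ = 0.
Block sizes for λ = 0: [3, 1]

From the dimensions of kernels of powers, the number of Jordan blocks of size at least j is d_j − d_{j−1} where d_j = dim ker(N^j) (with d_0 = 0). Computing the differences gives [2, 1, 1].
The number of blocks of size exactly k is (#blocks of size ≥ k) − (#blocks of size ≥ k + 1), so the partition is: 1 block(s) of size 1, 1 block(s) of size 3.
In nonincreasing order the block sizes are [3, 1].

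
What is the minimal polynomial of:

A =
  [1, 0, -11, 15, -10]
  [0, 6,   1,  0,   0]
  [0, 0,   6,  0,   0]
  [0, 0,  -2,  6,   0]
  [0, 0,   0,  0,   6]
x^3 - 13*x^2 + 48*x - 36

The characteristic polynomial is χ_A(x) = (x - 6)^4*(x - 1), so the eigenvalues are known. The minimal polynomial is
  m_A(x) = Π_λ (x − λ)^{k_λ}
where k_λ is the size of the *largest* Jordan block for λ (equivalently, the smallest k with (A − λI)^k v = 0 for every generalised eigenvector v of λ).

  λ = 1: largest Jordan block has size 1, contributing (x − 1)
  λ = 6: largest Jordan block has size 2, contributing (x − 6)^2

So m_A(x) = (x - 6)^2*(x - 1) = x^3 - 13*x^2 + 48*x - 36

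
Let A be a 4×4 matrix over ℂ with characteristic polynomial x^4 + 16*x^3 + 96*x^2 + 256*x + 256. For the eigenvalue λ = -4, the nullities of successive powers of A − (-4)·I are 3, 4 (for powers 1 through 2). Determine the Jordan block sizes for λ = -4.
Block sizes for λ = -4: [2, 1, 1]

From the dimensions of kernels of powers, the number of Jordan blocks of size at least j is d_j − d_{j−1} where d_j = dim ker(N^j) (with d_0 = 0). Computing the differences gives [3, 1].
The number of blocks of size exactly k is (#blocks of size ≥ k) − (#blocks of size ≥ k + 1), so the partition is: 2 block(s) of size 1, 1 block(s) of size 2.
In nonincreasing order the block sizes are [2, 1, 1].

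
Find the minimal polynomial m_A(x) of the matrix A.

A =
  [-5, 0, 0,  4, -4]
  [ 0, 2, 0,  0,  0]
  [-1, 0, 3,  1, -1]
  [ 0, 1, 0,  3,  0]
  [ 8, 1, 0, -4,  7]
x^4 - 7*x^3 + 13*x^2 + 3*x - 18

The characteristic polynomial is χ_A(x) = (x - 3)^3*(x - 2)*(x + 1), so the eigenvalues are known. The minimal polynomial is
  m_A(x) = Π_λ (x − λ)^{k_λ}
where k_λ is the size of the *largest* Jordan block for λ (equivalently, the smallest k with (A − λI)^k v = 0 for every generalised eigenvector v of λ).

  λ = -1: largest Jordan block has size 1, contributing (x + 1)
  λ = 2: largest Jordan block has size 1, contributing (x − 2)
  λ = 3: largest Jordan block has size 2, contributing (x − 3)^2

So m_A(x) = (x - 3)^2*(x - 2)*(x + 1) = x^4 - 7*x^3 + 13*x^2 + 3*x - 18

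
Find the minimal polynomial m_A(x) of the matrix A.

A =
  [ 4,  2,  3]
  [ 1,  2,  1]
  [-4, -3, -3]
x^3 - 3*x^2 + 3*x - 1

The characteristic polynomial is χ_A(x) = (x - 1)^3, so the eigenvalues are known. The minimal polynomial is
  m_A(x) = Π_λ (x − λ)^{k_λ}
where k_λ is the size of the *largest* Jordan block for λ (equivalently, the smallest k with (A − λI)^k v = 0 for every generalised eigenvector v of λ).

  λ = 1: largest Jordan block has size 3, contributing (x − 1)^3

So m_A(x) = (x - 1)^3 = x^3 - 3*x^2 + 3*x - 1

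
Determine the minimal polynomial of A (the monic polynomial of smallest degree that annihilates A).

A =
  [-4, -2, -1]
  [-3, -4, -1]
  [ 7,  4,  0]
x^3 + 8*x^2 + 21*x + 18

The characteristic polynomial is χ_A(x) = (x + 2)*(x + 3)^2, so the eigenvalues are known. The minimal polynomial is
  m_A(x) = Π_λ (x − λ)^{k_λ}
where k_λ is the size of the *largest* Jordan block for λ (equivalently, the smallest k with (A − λI)^k v = 0 for every generalised eigenvector v of λ).

  λ = -3: largest Jordan block has size 2, contributing (x + 3)^2
  λ = -2: largest Jordan block has size 1, contributing (x + 2)

So m_A(x) = (x + 2)*(x + 3)^2 = x^3 + 8*x^2 + 21*x + 18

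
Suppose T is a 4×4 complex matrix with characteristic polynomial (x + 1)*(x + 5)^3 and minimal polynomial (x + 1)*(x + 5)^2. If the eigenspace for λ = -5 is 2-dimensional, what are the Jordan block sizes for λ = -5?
Block sizes for λ = -5: [2, 1]

Step 1 — from the characteristic polynomial, algebraic multiplicity of λ = -5 is 3. From dim ker(T − (-5)·I) = 2, there are exactly 2 Jordan blocks for λ = -5.
Step 2 — from the minimal polynomial, the factor (x + 5)^2 tells us the largest block for λ = -5 has size 2.
Step 3 — with total size 3, 2 blocks, and largest block 2, the block sizes (in nonincreasing order) are [2, 1].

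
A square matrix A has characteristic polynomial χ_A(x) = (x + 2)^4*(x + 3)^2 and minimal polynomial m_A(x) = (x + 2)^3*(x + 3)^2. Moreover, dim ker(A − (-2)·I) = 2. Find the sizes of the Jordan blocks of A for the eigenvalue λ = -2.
Block sizes for λ = -2: [3, 1]

Step 1 — from the characteristic polynomial, algebraic multiplicity of λ = -2 is 4. From dim ker(A − (-2)·I) = 2, there are exactly 2 Jordan blocks for λ = -2.
Step 2 — from the minimal polynomial, the factor (x + 2)^3 tells us the largest block for λ = -2 has size 3.
Step 3 — with total size 4, 2 blocks, and largest block 3, the block sizes (in nonincreasing order) are [3, 1].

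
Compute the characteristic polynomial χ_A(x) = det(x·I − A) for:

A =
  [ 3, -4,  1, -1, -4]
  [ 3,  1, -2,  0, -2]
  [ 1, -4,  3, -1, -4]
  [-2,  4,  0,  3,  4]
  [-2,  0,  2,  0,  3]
x^5 - 13*x^4 + 67*x^3 - 171*x^2 + 216*x - 108

Expanding det(x·I − A) (e.g. by cofactor expansion or by noting that A is similar to its Jordan form J, which has the same characteristic polynomial as A) gives
  χ_A(x) = x^5 - 13*x^4 + 67*x^3 - 171*x^2 + 216*x - 108
which factors as (x - 3)^3*(x - 2)^2. The eigenvalues (with algebraic multiplicities) are λ = 2 with multiplicity 2, λ = 3 with multiplicity 3.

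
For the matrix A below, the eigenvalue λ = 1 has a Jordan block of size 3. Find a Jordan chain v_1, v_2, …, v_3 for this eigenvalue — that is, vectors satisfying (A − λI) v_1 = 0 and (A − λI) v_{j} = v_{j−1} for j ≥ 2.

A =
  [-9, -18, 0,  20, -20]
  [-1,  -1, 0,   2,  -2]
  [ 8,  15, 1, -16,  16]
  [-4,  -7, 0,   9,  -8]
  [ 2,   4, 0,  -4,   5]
A Jordan chain for λ = 1 of length 3:
v_1 = (-2, 0, 1, -1, 0)ᵀ
v_2 = (-10, -1, 8, -4, 2)ᵀ
v_3 = (1, 0, 0, 0, 0)ᵀ

Let N = A − (1)·I. We want v_3 with N^3 v_3 = 0 but N^2 v_3 ≠ 0; then v_{j-1} := N · v_j for j = 3, …, 2.

Pick v_3 = (1, 0, 0, 0, 0)ᵀ.
Then v_2 = N · v_3 = (-10, -1, 8, -4, 2)ᵀ.
Then v_1 = N · v_2 = (-2, 0, 1, -1, 0)ᵀ.

Sanity check: (A − (1)·I) v_1 = (0, 0, 0, 0, 0)ᵀ = 0. ✓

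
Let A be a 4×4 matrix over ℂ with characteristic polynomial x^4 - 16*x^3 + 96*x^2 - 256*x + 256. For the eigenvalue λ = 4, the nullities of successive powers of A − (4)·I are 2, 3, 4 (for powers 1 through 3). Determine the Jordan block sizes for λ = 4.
Block sizes for λ = 4: [3, 1]

From the dimensions of kernels of powers, the number of Jordan blocks of size at least j is d_j − d_{j−1} where d_j = dim ker(N^j) (with d_0 = 0). Computing the differences gives [2, 1, 1].
The number of blocks of size exactly k is (#blocks of size ≥ k) − (#blocks of size ≥ k + 1), so the partition is: 1 block(s) of size 1, 1 block(s) of size 3.
In nonincreasing order the block sizes are [3, 1].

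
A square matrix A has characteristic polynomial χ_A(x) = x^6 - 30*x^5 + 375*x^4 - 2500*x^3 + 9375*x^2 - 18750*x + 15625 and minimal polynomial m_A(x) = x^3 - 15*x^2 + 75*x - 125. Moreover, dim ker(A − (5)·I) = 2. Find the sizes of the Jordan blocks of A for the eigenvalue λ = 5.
Block sizes for λ = 5: [3, 3]

Step 1 — from the characteristic polynomial, algebraic multiplicity of λ = 5 is 6. From dim ker(A − (5)·I) = 2, there are exactly 2 Jordan blocks for λ = 5.
Step 2 — from the minimal polynomial, the factor (x − 5)^3 tells us the largest block for λ = 5 has size 3.
Step 3 — with total size 6, 2 blocks, and largest block 3, the block sizes (in nonincreasing order) are [3, 3].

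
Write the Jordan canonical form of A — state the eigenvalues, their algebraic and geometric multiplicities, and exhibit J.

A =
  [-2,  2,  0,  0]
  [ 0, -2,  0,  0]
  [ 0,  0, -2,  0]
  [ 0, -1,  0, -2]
J_2(-2) ⊕ J_1(-2) ⊕ J_1(-2)

The characteristic polynomial is
  det(x·I − A) = x^4 + 8*x^3 + 24*x^2 + 32*x + 16 = (x + 2)^4

Eigenvalues and multiplicities (the geometric multiplicity of λ is n − rank(A − λI), which equals the number of Jordan blocks for λ):
  λ = -2: algebraic multiplicity = 4, geometric multiplicity = 3

Determining the block sizes for each eigenvalue:
  λ = -2: 3 blocks summing to 4 forces exactly one block of size 2 and the rest size 1 → block sizes [2, 1, 1]

Assembling the blocks gives a Jordan form
J =
  [-2,  1,  0,  0]
  [ 0, -2,  0,  0]
  [ 0,  0, -2,  0]
  [ 0,  0,  0, -2]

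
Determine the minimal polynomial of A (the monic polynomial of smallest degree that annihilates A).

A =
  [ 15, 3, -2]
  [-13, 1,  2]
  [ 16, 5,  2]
x^3 - 18*x^2 + 108*x - 216

The characteristic polynomial is χ_A(x) = (x - 6)^3, so the eigenvalues are known. The minimal polynomial is
  m_A(x) = Π_λ (x − λ)^{k_λ}
where k_λ is the size of the *largest* Jordan block for λ (equivalently, the smallest k with (A − λI)^k v = 0 for every generalised eigenvector v of λ).

  λ = 6: largest Jordan block has size 3, contributing (x − 6)^3

So m_A(x) = (x - 6)^3 = x^3 - 18*x^2 + 108*x - 216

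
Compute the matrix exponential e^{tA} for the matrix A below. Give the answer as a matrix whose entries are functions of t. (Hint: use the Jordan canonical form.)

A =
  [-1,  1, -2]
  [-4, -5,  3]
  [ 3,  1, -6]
e^{tA} =
  [-t^2*exp(-4*t)/2 + 3*t*exp(-4*t) + exp(-4*t), t*exp(-4*t), t^2*exp(-4*t)/2 - 2*t*exp(-4*t)]
  [t^2*exp(-4*t)/2 - 4*t*exp(-4*t), -t*exp(-4*t) + exp(-4*t), -t^2*exp(-4*t)/2 + 3*t*exp(-4*t)]
  [-t^2*exp(-4*t)/2 + 3*t*exp(-4*t), t*exp(-4*t), t^2*exp(-4*t)/2 - 2*t*exp(-4*t) + exp(-4*t)]

Strategy: write A = P · J · P⁻¹ where J is a Jordan canonical form, so e^{tA} = P · e^{tJ} · P⁻¹, and e^{tJ} can be computed block-by-block.

A has Jordan form
J =
  [-4,  1,  0]
  [ 0, -4,  1]
  [ 0,  0, -4]
(up to reordering of blocks).

Per-block formulas:
  For a 3×3 Jordan block J_3(-4): exp(t · J_3(-4)) = e^(-4t)·(I + t·N + (t^2/2)·N^2), where N is the 3×3 nilpotent shift.

After assembling e^{tJ} and conjugating by P, we get:

e^{tA} =
  [-t^2*exp(-4*t)/2 + 3*t*exp(-4*t) + exp(-4*t), t*exp(-4*t), t^2*exp(-4*t)/2 - 2*t*exp(-4*t)]
  [t^2*exp(-4*t)/2 - 4*t*exp(-4*t), -t*exp(-4*t) + exp(-4*t), -t^2*exp(-4*t)/2 + 3*t*exp(-4*t)]
  [-t^2*exp(-4*t)/2 + 3*t*exp(-4*t), t*exp(-4*t), t^2*exp(-4*t)/2 - 2*t*exp(-4*t) + exp(-4*t)]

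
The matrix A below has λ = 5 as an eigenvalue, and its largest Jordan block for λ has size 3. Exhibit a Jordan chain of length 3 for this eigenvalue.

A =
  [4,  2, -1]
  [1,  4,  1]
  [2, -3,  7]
A Jordan chain for λ = 5 of length 3:
v_1 = (1, 0, -1)ᵀ
v_2 = (-1, 1, 2)ᵀ
v_3 = (1, 0, 0)ᵀ

Let N = A − (5)·I. We want v_3 with N^3 v_3 = 0 but N^2 v_3 ≠ 0; then v_{j-1} := N · v_j for j = 3, …, 2.

Pick v_3 = (1, 0, 0)ᵀ.
Then v_2 = N · v_3 = (-1, 1, 2)ᵀ.
Then v_1 = N · v_2 = (1, 0, -1)ᵀ.

Sanity check: (A − (5)·I) v_1 = (0, 0, 0)ᵀ = 0. ✓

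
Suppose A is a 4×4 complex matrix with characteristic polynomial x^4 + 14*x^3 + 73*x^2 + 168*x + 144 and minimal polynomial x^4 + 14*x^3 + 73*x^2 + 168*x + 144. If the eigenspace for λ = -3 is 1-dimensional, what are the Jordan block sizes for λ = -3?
Block sizes for λ = -3: [2]

Step 1 — from the characteristic polynomial, algebraic multiplicity of λ = -3 is 2. From dim ker(A − (-3)·I) = 1, there are exactly 1 Jordan blocks for λ = -3.
Step 2 — from the minimal polynomial, the factor (x + 3)^2 tells us the largest block for λ = -3 has size 2.
Step 3 — with total size 2, 1 blocks, and largest block 2, the block sizes (in nonincreasing order) are [2].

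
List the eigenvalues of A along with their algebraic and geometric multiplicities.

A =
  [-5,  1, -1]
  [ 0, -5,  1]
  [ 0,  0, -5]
λ = -5: alg = 3, geom = 1

Step 1 — factor the characteristic polynomial to read off the algebraic multiplicities:
  χ_A(x) = (x + 5)^3

Step 2 — compute geometric multiplicities via the rank-nullity identity g(λ) = n − rank(A − λI):
  rank(A − (-5)·I) = 2, so dim ker(A − (-5)·I) = n − 2 = 1

Summary:
  λ = -5: algebraic multiplicity = 3, geometric multiplicity = 1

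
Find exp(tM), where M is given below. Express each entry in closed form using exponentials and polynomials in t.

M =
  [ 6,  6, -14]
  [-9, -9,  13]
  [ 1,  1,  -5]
e^{tM} =
  [2*t*exp(-4*t) + 2 - exp(-4*t), 2*t*exp(-4*t) + 1 - exp(-4*t), -2*t*exp(-4*t) - 3 + 3*exp(-4*t)]
  [-t*exp(-4*t) - 2 + 2*exp(-4*t), -t*exp(-4*t) - 1 + 2*exp(-4*t), t*exp(-4*t) + 3 - 3*exp(-4*t)]
  [t*exp(-4*t), t*exp(-4*t), -t*exp(-4*t) + exp(-4*t)]

Strategy: write M = P · J · P⁻¹ where J is a Jordan canonical form, so e^{tM} = P · e^{tJ} · P⁻¹, and e^{tJ} can be computed block-by-block.

M has Jordan form
J =
  [-4,  1, 0]
  [ 0, -4, 0]
  [ 0,  0, 0]
(up to reordering of blocks).

Per-block formulas:
  For a 1×1 block at λ = 0: exp(t · [0]) = [e^(0t)].
  For a 2×2 Jordan block J_2(-4): exp(t · J_2(-4)) = e^(-4t)·(I + t·N), where N is the 2×2 nilpotent shift.

After assembling e^{tJ} and conjugating by P, we get:

e^{tM} =
  [2*t*exp(-4*t) + 2 - exp(-4*t), 2*t*exp(-4*t) + 1 - exp(-4*t), -2*t*exp(-4*t) - 3 + 3*exp(-4*t)]
  [-t*exp(-4*t) - 2 + 2*exp(-4*t), -t*exp(-4*t) - 1 + 2*exp(-4*t), t*exp(-4*t) + 3 - 3*exp(-4*t)]
  [t*exp(-4*t), t*exp(-4*t), -t*exp(-4*t) + exp(-4*t)]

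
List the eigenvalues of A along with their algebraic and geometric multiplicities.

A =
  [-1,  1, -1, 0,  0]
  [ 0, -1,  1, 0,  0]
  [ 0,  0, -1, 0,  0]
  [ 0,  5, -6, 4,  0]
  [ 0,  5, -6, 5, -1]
λ = -1: alg = 4, geom = 2; λ = 4: alg = 1, geom = 1

Step 1 — factor the characteristic polynomial to read off the algebraic multiplicities:
  χ_A(x) = (x - 4)*(x + 1)^4

Step 2 — compute geometric multiplicities via the rank-nullity identity g(λ) = n − rank(A − λI):
  rank(A − (-1)·I) = 3, so dim ker(A − (-1)·I) = n − 3 = 2
  rank(A − (4)·I) = 4, so dim ker(A − (4)·I) = n − 4 = 1

Summary:
  λ = -1: algebraic multiplicity = 4, geometric multiplicity = 2
  λ = 4: algebraic multiplicity = 1, geometric multiplicity = 1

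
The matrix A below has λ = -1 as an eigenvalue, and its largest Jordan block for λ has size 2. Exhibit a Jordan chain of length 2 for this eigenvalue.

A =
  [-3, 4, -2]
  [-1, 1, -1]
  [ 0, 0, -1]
A Jordan chain for λ = -1 of length 2:
v_1 = (-2, -1, 0)ᵀ
v_2 = (1, 0, 0)ᵀ

Let N = A − (-1)·I. We want v_2 with N^2 v_2 = 0 but N^1 v_2 ≠ 0; then v_{j-1} := N · v_j for j = 2, …, 2.

Pick v_2 = (1, 0, 0)ᵀ.
Then v_1 = N · v_2 = (-2, -1, 0)ᵀ.

Sanity check: (A − (-1)·I) v_1 = (0, 0, 0)ᵀ = 0. ✓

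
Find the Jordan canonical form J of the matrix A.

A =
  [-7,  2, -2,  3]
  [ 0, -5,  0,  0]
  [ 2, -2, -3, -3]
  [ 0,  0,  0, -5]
J_2(-5) ⊕ J_1(-5) ⊕ J_1(-5)

The characteristic polynomial is
  det(x·I − A) = x^4 + 20*x^3 + 150*x^2 + 500*x + 625 = (x + 5)^4

Eigenvalues and multiplicities (the geometric multiplicity of λ is n − rank(A − λI), which equals the number of Jordan blocks for λ):
  λ = -5: algebraic multiplicity = 4, geometric multiplicity = 3

Determining the block sizes for each eigenvalue:
  λ = -5: 3 blocks summing to 4 forces exactly one block of size 2 and the rest size 1 → block sizes [2, 1, 1]

Assembling the blocks gives a Jordan form
J =
  [-5,  1,  0,  0]
  [ 0, -5,  0,  0]
  [ 0,  0, -5,  0]
  [ 0,  0,  0, -5]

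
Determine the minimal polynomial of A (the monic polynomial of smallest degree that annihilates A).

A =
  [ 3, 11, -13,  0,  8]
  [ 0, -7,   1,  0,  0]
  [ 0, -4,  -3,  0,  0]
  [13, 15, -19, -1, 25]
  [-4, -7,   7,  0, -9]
x^5 + 17*x^4 + 106*x^3 + 290*x^2 + 325*x + 125

The characteristic polynomial is χ_A(x) = (x + 1)^2*(x + 5)^3, so the eigenvalues are known. The minimal polynomial is
  m_A(x) = Π_λ (x − λ)^{k_λ}
where k_λ is the size of the *largest* Jordan block for λ (equivalently, the smallest k with (A − λI)^k v = 0 for every generalised eigenvector v of λ).

  λ = -5: largest Jordan block has size 3, contributing (x + 5)^3
  λ = -1: largest Jordan block has size 2, contributing (x + 1)^2

So m_A(x) = (x + 1)^2*(x + 5)^3 = x^5 + 17*x^4 + 106*x^3 + 290*x^2 + 325*x + 125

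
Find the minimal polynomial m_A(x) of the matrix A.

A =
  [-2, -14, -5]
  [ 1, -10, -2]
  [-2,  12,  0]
x^3 + 12*x^2 + 48*x + 64

The characteristic polynomial is χ_A(x) = (x + 4)^3, so the eigenvalues are known. The minimal polynomial is
  m_A(x) = Π_λ (x − λ)^{k_λ}
where k_λ is the size of the *largest* Jordan block for λ (equivalently, the smallest k with (A − λI)^k v = 0 for every generalised eigenvector v of λ).

  λ = -4: largest Jordan block has size 3, contributing (x + 4)^3

So m_A(x) = (x + 4)^3 = x^3 + 12*x^2 + 48*x + 64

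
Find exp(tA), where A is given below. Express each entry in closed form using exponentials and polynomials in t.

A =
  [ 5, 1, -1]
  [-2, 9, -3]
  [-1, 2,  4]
e^{tA} =
  [-t*exp(6*t) + exp(6*t), t*exp(6*t), -t*exp(6*t)]
  [-t^2*exp(6*t)/2 - 2*t*exp(6*t), t^2*exp(6*t)/2 + 3*t*exp(6*t) + exp(6*t), -t^2*exp(6*t)/2 - 3*t*exp(6*t)]
  [-t^2*exp(6*t)/2 - t*exp(6*t), t^2*exp(6*t)/2 + 2*t*exp(6*t), -t^2*exp(6*t)/2 - 2*t*exp(6*t) + exp(6*t)]

Strategy: write A = P · J · P⁻¹ where J is a Jordan canonical form, so e^{tA} = P · e^{tJ} · P⁻¹, and e^{tJ} can be computed block-by-block.

A has Jordan form
J =
  [6, 1, 0]
  [0, 6, 1]
  [0, 0, 6]
(up to reordering of blocks).

Per-block formulas:
  For a 3×3 Jordan block J_3(6): exp(t · J_3(6)) = e^(6t)·(I + t·N + (t^2/2)·N^2), where N is the 3×3 nilpotent shift.

After assembling e^{tJ} and conjugating by P, we get:

e^{tA} =
  [-t*exp(6*t) + exp(6*t), t*exp(6*t), -t*exp(6*t)]
  [-t^2*exp(6*t)/2 - 2*t*exp(6*t), t^2*exp(6*t)/2 + 3*t*exp(6*t) + exp(6*t), -t^2*exp(6*t)/2 - 3*t*exp(6*t)]
  [-t^2*exp(6*t)/2 - t*exp(6*t), t^2*exp(6*t)/2 + 2*t*exp(6*t), -t^2*exp(6*t)/2 - 2*t*exp(6*t) + exp(6*t)]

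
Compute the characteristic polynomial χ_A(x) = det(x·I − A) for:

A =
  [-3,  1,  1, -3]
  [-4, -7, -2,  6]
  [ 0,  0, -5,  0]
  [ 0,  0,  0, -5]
x^4 + 20*x^3 + 150*x^2 + 500*x + 625

Expanding det(x·I − A) (e.g. by cofactor expansion or by noting that A is similar to its Jordan form J, which has the same characteristic polynomial as A) gives
  χ_A(x) = x^4 + 20*x^3 + 150*x^2 + 500*x + 625
which factors as (x + 5)^4. The eigenvalues (with algebraic multiplicities) are λ = -5 with multiplicity 4.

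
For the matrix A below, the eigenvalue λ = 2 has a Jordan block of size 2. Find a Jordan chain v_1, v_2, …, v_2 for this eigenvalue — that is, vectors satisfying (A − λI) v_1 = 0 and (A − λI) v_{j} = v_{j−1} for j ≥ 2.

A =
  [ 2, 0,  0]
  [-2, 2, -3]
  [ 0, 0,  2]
A Jordan chain for λ = 2 of length 2:
v_1 = (0, -2, 0)ᵀ
v_2 = (1, 0, 0)ᵀ

Let N = A − (2)·I. We want v_2 with N^2 v_2 = 0 but N^1 v_2 ≠ 0; then v_{j-1} := N · v_j for j = 2, …, 2.

Pick v_2 = (1, 0, 0)ᵀ.
Then v_1 = N · v_2 = (0, -2, 0)ᵀ.

Sanity check: (A − (2)·I) v_1 = (0, 0, 0)ᵀ = 0. ✓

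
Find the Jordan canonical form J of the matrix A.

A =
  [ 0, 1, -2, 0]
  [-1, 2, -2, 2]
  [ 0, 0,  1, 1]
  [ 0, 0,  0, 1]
J_2(1) ⊕ J_2(1)

The characteristic polynomial is
  det(x·I − A) = x^4 - 4*x^3 + 6*x^2 - 4*x + 1 = (x - 1)^4

Eigenvalues and multiplicities (the geometric multiplicity of λ is n − rank(A − λI), which equals the number of Jordan blocks for λ):
  λ = 1: algebraic multiplicity = 4, geometric multiplicity = 2

Determining the block sizes for each eigenvalue:
  λ = 1: with am = 4 and gm = 2, the partition is not yet determined (e.g. several partitions of 4 into 2 parts exist). Let N = A − (1)·I. Computing rank(N^1) = 2, rank(N^2) = 0; the number of blocks of size ≥ j is rank(N^{j−1}) − rank(N^j), giving [2, 2]. So we have 2 block(s) of size 2 → block sizes [2, 2]

Assembling the blocks gives a Jordan form
J =
  [1, 1, 0, 0]
  [0, 1, 0, 0]
  [0, 0, 1, 1]
  [0, 0, 0, 1]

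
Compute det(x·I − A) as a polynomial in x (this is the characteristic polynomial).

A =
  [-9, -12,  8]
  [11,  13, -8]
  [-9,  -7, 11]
x^3 - 15*x^2 + 75*x - 125

Expanding det(x·I − A) (e.g. by cofactor expansion or by noting that A is similar to its Jordan form J, which has the same characteristic polynomial as A) gives
  χ_A(x) = x^3 - 15*x^2 + 75*x - 125
which factors as (x - 5)^3. The eigenvalues (with algebraic multiplicities) are λ = 5 with multiplicity 3.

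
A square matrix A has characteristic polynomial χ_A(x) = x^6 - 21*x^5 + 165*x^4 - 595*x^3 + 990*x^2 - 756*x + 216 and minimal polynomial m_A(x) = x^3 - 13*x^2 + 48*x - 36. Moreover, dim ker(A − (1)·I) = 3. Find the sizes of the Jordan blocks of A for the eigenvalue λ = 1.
Block sizes for λ = 1: [1, 1, 1]

Step 1 — from the characteristic polynomial, algebraic multiplicity of λ = 1 is 3. From dim ker(A − (1)·I) = 3, there are exactly 3 Jordan blocks for λ = 1.
Step 2 — from the minimal polynomial, the factor (x − 1) tells us the largest block for λ = 1 has size 1.
Step 3 — with total size 3, 3 blocks, and largest block 1, the block sizes (in nonincreasing order) are [1, 1, 1].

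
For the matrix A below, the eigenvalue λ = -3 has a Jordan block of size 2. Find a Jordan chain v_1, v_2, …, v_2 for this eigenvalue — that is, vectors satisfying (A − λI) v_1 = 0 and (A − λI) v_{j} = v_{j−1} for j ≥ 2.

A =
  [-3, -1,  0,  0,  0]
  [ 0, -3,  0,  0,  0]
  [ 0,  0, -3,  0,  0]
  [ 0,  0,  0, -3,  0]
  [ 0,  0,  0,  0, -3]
A Jordan chain for λ = -3 of length 2:
v_1 = (-1, 0, 0, 0, 0)ᵀ
v_2 = (0, 1, 0, 0, 0)ᵀ

Let N = A − (-3)·I. We want v_2 with N^2 v_2 = 0 but N^1 v_2 ≠ 0; then v_{j-1} := N · v_j for j = 2, …, 2.

Pick v_2 = (0, 1, 0, 0, 0)ᵀ.
Then v_1 = N · v_2 = (-1, 0, 0, 0, 0)ᵀ.

Sanity check: (A − (-3)·I) v_1 = (0, 0, 0, 0, 0)ᵀ = 0. ✓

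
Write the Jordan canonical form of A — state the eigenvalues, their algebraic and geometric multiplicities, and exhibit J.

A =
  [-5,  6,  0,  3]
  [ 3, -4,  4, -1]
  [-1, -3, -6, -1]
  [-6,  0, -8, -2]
J_1(-5) ⊕ J_2(-4) ⊕ J_1(-4)

The characteristic polynomial is
  det(x·I − A) = x^4 + 17*x^3 + 108*x^2 + 304*x + 320 = (x + 4)^3*(x + 5)

Eigenvalues and multiplicities (the geometric multiplicity of λ is n − rank(A − λI), which equals the number of Jordan blocks for λ):
  λ = -5: algebraic multiplicity = 1, geometric multiplicity = 1
  λ = -4: algebraic multiplicity = 3, geometric multiplicity = 2

Determining the block sizes for each eigenvalue:
  λ = -5: one block (gm = 1), so the single block has size am = 1 → block sizes [1]
  λ = -4: 2 blocks summing to 3 forces exactly one block of size 2 and the rest size 1 → block sizes [2, 1]

Assembling the blocks gives a Jordan form
J =
  [-5,  0,  0,  0]
  [ 0, -4,  1,  0]
  [ 0,  0, -4,  0]
  [ 0,  0,  0, -4]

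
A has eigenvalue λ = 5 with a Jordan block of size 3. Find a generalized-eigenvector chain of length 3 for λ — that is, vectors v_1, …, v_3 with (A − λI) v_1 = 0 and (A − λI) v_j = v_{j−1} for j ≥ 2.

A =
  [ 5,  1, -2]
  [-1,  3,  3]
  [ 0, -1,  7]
A Jordan chain for λ = 5 of length 3:
v_1 = (-1, 2, 1)ᵀ
v_2 = (0, -1, 0)ᵀ
v_3 = (1, 0, 0)ᵀ

Let N = A − (5)·I. We want v_3 with N^3 v_3 = 0 but N^2 v_3 ≠ 0; then v_{j-1} := N · v_j for j = 3, …, 2.

Pick v_3 = (1, 0, 0)ᵀ.
Then v_2 = N · v_3 = (0, -1, 0)ᵀ.
Then v_1 = N · v_2 = (-1, 2, 1)ᵀ.

Sanity check: (A − (5)·I) v_1 = (0, 0, 0)ᵀ = 0. ✓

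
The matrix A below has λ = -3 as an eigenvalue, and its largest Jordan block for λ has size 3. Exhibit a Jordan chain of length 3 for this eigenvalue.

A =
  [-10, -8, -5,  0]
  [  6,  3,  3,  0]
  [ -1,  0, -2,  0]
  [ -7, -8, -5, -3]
A Jordan chain for λ = -3 of length 3:
v_1 = (6, -9, 6, 6)ᵀ
v_2 = (-7, 6, -1, -7)ᵀ
v_3 = (1, 0, 0, 0)ᵀ

Let N = A − (-3)·I. We want v_3 with N^3 v_3 = 0 but N^2 v_3 ≠ 0; then v_{j-1} := N · v_j for j = 3, …, 2.

Pick v_3 = (1, 0, 0, 0)ᵀ.
Then v_2 = N · v_3 = (-7, 6, -1, -7)ᵀ.
Then v_1 = N · v_2 = (6, -9, 6, 6)ᵀ.

Sanity check: (A − (-3)·I) v_1 = (0, 0, 0, 0)ᵀ = 0. ✓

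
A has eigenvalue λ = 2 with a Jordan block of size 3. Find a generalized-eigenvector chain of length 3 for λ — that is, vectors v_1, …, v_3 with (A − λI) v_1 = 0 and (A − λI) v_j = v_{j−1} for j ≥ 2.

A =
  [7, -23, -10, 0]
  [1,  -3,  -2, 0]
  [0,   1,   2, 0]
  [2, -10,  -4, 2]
A Jordan chain for λ = 2 of length 3:
v_1 = (2, 0, 1, 0)ᵀ
v_2 = (5, 1, 0, 2)ᵀ
v_3 = (1, 0, 0, 0)ᵀ

Let N = A − (2)·I. We want v_3 with N^3 v_3 = 0 but N^2 v_3 ≠ 0; then v_{j-1} := N · v_j for j = 3, …, 2.

Pick v_3 = (1, 0, 0, 0)ᵀ.
Then v_2 = N · v_3 = (5, 1, 0, 2)ᵀ.
Then v_1 = N · v_2 = (2, 0, 1, 0)ᵀ.

Sanity check: (A − (2)·I) v_1 = (0, 0, 0, 0)ᵀ = 0. ✓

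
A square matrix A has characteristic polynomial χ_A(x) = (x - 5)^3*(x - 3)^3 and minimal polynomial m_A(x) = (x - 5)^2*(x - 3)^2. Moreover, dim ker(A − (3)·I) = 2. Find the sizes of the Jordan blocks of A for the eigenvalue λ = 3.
Block sizes for λ = 3: [2, 1]

Step 1 — from the characteristic polynomial, algebraic multiplicity of λ = 3 is 3. From dim ker(A − (3)·I) = 2, there are exactly 2 Jordan blocks for λ = 3.
Step 2 — from the minimal polynomial, the factor (x − 3)^2 tells us the largest block for λ = 3 has size 2.
Step 3 — with total size 3, 2 blocks, and largest block 2, the block sizes (in nonincreasing order) are [2, 1].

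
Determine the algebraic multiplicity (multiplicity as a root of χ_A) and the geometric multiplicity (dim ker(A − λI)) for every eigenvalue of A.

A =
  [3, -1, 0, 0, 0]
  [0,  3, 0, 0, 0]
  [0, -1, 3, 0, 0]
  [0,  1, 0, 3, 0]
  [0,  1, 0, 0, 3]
λ = 3: alg = 5, geom = 4

Step 1 — factor the characteristic polynomial to read off the algebraic multiplicities:
  χ_A(x) = (x - 3)^5

Step 2 — compute geometric multiplicities via the rank-nullity identity g(λ) = n − rank(A − λI):
  rank(A − (3)·I) = 1, so dim ker(A − (3)·I) = n − 1 = 4

Summary:
  λ = 3: algebraic multiplicity = 5, geometric multiplicity = 4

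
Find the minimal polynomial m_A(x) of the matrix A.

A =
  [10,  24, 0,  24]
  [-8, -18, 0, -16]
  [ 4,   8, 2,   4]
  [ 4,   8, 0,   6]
x^2 - 4

The characteristic polynomial is χ_A(x) = (x - 2)^2*(x + 2)^2, so the eigenvalues are known. The minimal polynomial is
  m_A(x) = Π_λ (x − λ)^{k_λ}
where k_λ is the size of the *largest* Jordan block for λ (equivalently, the smallest k with (A − λI)^k v = 0 for every generalised eigenvector v of λ).

  λ = -2: largest Jordan block has size 1, contributing (x + 2)
  λ = 2: largest Jordan block has size 1, contributing (x − 2)

So m_A(x) = (x - 2)*(x + 2) = x^2 - 4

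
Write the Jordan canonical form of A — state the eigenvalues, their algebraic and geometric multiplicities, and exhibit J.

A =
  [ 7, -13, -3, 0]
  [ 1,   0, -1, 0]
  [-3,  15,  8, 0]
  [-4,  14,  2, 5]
J_3(5) ⊕ J_1(5)

The characteristic polynomial is
  det(x·I − A) = x^4 - 20*x^3 + 150*x^2 - 500*x + 625 = (x - 5)^4

Eigenvalues and multiplicities (the geometric multiplicity of λ is n − rank(A − λI), which equals the number of Jordan blocks for λ):
  λ = 5: algebraic multiplicity = 4, geometric multiplicity = 2

Determining the block sizes for each eigenvalue:
  λ = 5: with am = 4 and gm = 2, the partition is not yet determined (e.g. several partitions of 4 into 2 parts exist). Let N = A − (5)·I. Computing rank(N^1) = 2, rank(N^2) = 1, rank(N^3) = 0; the number of blocks of size ≥ j is rank(N^{j−1}) − rank(N^j), giving [2, 1, 1]. So we have 1 block(s) of size 3, 1 block(s) of size 1 → block sizes [3, 1]

Assembling the blocks gives a Jordan form
J =
  [5, 1, 0, 0]
  [0, 5, 1, 0]
  [0, 0, 5, 0]
  [0, 0, 0, 5]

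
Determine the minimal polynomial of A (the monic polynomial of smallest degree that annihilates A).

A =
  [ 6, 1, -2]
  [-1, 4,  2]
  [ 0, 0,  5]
x^2 - 10*x + 25

The characteristic polynomial is χ_A(x) = (x - 5)^3, so the eigenvalues are known. The minimal polynomial is
  m_A(x) = Π_λ (x − λ)^{k_λ}
where k_λ is the size of the *largest* Jordan block for λ (equivalently, the smallest k with (A − λI)^k v = 0 for every generalised eigenvector v of λ).

  λ = 5: largest Jordan block has size 2, contributing (x − 5)^2

So m_A(x) = (x - 5)^2 = x^2 - 10*x + 25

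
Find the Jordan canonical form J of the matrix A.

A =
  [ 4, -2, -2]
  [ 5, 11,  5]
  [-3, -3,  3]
J_2(6) ⊕ J_1(6)

The characteristic polynomial is
  det(x·I − A) = x^3 - 18*x^2 + 108*x - 216 = (x - 6)^3

Eigenvalues and multiplicities (the geometric multiplicity of λ is n − rank(A − λI), which equals the number of Jordan blocks for λ):
  λ = 6: algebraic multiplicity = 3, geometric multiplicity = 2

Determining the block sizes for each eigenvalue:
  λ = 6: 2 blocks summing to 3 forces exactly one block of size 2 and the rest size 1 → block sizes [2, 1]

Assembling the blocks gives a Jordan form
J =
  [6, 1, 0]
  [0, 6, 0]
  [0, 0, 6]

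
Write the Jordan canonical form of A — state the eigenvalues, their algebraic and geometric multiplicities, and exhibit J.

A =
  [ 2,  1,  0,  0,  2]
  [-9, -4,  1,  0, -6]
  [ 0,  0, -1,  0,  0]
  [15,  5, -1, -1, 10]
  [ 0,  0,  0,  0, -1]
J_3(-1) ⊕ J_1(-1) ⊕ J_1(-1)

The characteristic polynomial is
  det(x·I − A) = x^5 + 5*x^4 + 10*x^3 + 10*x^2 + 5*x + 1 = (x + 1)^5

Eigenvalues and multiplicities (the geometric multiplicity of λ is n − rank(A − λI), which equals the number of Jordan blocks for λ):
  λ = -1: algebraic multiplicity = 5, geometric multiplicity = 3

Determining the block sizes for each eigenvalue:
  λ = -1: with am = 5 and gm = 3, the partition is not yet determined (e.g. several partitions of 5 into 3 parts exist). Let N = A − (-1)·I. Computing rank(N^1) = 2, rank(N^2) = 1, rank(N^3) = 0; the number of blocks of size ≥ j is rank(N^{j−1}) − rank(N^j), giving [3, 1, 1]. So we have 1 block(s) of size 3, 2 block(s) of size 1 → block sizes [3, 1, 1]

Assembling the blocks gives a Jordan form
J =
  [-1,  1,  0,  0,  0]
  [ 0, -1,  1,  0,  0]
  [ 0,  0, -1,  0,  0]
  [ 0,  0,  0, -1,  0]
  [ 0,  0,  0,  0, -1]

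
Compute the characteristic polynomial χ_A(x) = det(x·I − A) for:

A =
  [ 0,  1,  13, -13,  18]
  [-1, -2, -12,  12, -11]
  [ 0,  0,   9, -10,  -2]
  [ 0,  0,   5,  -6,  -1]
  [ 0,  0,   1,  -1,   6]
x^5 - 7*x^4 - 2*x^3 + 46*x^2 + 65*x + 25

Expanding det(x·I − A) (e.g. by cofactor expansion or by noting that A is similar to its Jordan form J, which has the same characteristic polynomial as A) gives
  χ_A(x) = x^5 - 7*x^4 - 2*x^3 + 46*x^2 + 65*x + 25
which factors as (x - 5)^2*(x + 1)^3. The eigenvalues (with algebraic multiplicities) are λ = -1 with multiplicity 3, λ = 5 with multiplicity 2.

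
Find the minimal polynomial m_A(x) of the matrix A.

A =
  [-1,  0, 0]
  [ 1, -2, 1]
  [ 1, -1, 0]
x^2 + 2*x + 1

The characteristic polynomial is χ_A(x) = (x + 1)^3, so the eigenvalues are known. The minimal polynomial is
  m_A(x) = Π_λ (x − λ)^{k_λ}
where k_λ is the size of the *largest* Jordan block for λ (equivalently, the smallest k with (A − λI)^k v = 0 for every generalised eigenvector v of λ).

  λ = -1: largest Jordan block has size 2, contributing (x + 1)^2

So m_A(x) = (x + 1)^2 = x^2 + 2*x + 1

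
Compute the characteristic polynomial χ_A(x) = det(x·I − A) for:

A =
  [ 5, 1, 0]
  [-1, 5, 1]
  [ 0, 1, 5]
x^3 - 15*x^2 + 75*x - 125

Expanding det(x·I − A) (e.g. by cofactor expansion or by noting that A is similar to its Jordan form J, which has the same characteristic polynomial as A) gives
  χ_A(x) = x^3 - 15*x^2 + 75*x - 125
which factors as (x - 5)^3. The eigenvalues (with algebraic multiplicities) are λ = 5 with multiplicity 3.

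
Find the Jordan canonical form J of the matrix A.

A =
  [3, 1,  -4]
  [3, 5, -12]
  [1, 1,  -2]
J_2(2) ⊕ J_1(2)

The characteristic polynomial is
  det(x·I − A) = x^3 - 6*x^2 + 12*x - 8 = (x - 2)^3

Eigenvalues and multiplicities (the geometric multiplicity of λ is n − rank(A − λI), which equals the number of Jordan blocks for λ):
  λ = 2: algebraic multiplicity = 3, geometric multiplicity = 2

Determining the block sizes for each eigenvalue:
  λ = 2: 2 blocks summing to 3 forces exactly one block of size 2 and the rest size 1 → block sizes [2, 1]

Assembling the blocks gives a Jordan form
J =
  [2, 1, 0]
  [0, 2, 0]
  [0, 0, 2]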